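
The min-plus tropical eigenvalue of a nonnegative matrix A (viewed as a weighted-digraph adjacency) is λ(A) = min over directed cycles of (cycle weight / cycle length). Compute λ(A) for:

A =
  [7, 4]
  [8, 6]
λ(A) = 6

Enumerate directed cycles and compute their means (weight / length). Sample:
  cycle 0 → 0: weight = 7, length = 1, mean = 7/1 ≈ 7.000
  cycle 1 → 1: weight = 6, length = 1, mean = 6/1 ≈ 6.000
  cycle 0 → 1 → 0: weight = 12, length = 2, mean = 12/2 ≈ 6.000
  cycle 1 → 0 → 1: weight = 12, length = 2, mean = 12/2 ≈ 6.000
Minimum mean = 6.000, attained e.g. along the cycle 1 → 1 with weight 6 and length 1. So λ(A) = 6/1 = 6.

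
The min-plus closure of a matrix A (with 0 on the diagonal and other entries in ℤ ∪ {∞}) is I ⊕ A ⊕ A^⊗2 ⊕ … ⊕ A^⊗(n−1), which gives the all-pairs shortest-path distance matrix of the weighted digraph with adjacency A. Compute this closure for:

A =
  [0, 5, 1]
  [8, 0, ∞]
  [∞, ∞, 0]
Closure =
  [0, 5, 1]
  [8, 0, 9]
  [∞, ∞, 0]

This is the Floyd-Warshall all-pairs shortest-path computation. For each intermediate vertex k = 0, 1, …, 2, update dist[i][j] ← min(dist[i][j], dist[i][k] + dist[k][j]). The final matrix gives, for each (i, j), the minimum total weight of any directed path from i to j (possibly empty when i = j).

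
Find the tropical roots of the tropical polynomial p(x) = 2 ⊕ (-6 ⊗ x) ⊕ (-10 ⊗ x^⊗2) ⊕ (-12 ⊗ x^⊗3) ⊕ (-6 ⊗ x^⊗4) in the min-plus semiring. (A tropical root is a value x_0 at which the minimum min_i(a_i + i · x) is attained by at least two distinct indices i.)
Roots: {-6, 2, 4, 8}

Each tropical root is a break point of the lower envelope of the lines y = a_i + i · x (there are 5 lines, with slopes 0, 1, ..., 4). Only the lines that attain the minimum somewhere contribute to roots; other lines are dominated. Here the surviving (envelope) indices are i = 4, i = 3, i = 2, i = 1, i = 0.
Intersections between consecutive envelope lines give the roots: for adjacent envelope indices i < j the intersection is x = (a_i − a_j) / (j − i). Reading off the sorted break points: {-6, 2, 4, 8}.
Verification: at each break x_0, at least two indices attain the minimum of min_i(a_i + i · x_0).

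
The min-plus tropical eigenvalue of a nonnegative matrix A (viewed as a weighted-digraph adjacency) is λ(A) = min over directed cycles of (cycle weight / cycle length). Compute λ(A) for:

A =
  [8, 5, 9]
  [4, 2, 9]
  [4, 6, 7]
λ(A) = 2

Enumerate directed cycles and compute their means (weight / length). Sample:
  cycle 0 → 0: weight = 8, length = 1, mean = 8/1 ≈ 8.000
  cycle 1 → 1: weight = 2, length = 1, mean = 2/1 ≈ 2.000
  cycle 2 → 2: weight = 7, length = 1, mean = 7/1 ≈ 7.000
  cycle 0 → 1 → 0: weight = 9, length = 2, mean = 9/2 ≈ 4.500
  cycle 0 → 2 → 0: weight = 13, length = 2, mean = 13/2 ≈ 6.500
  cycle 1 → 0 → 1: weight = 9, length = 2, mean = 9/2 ≈ 4.500
Minimum mean = 2.000, attained e.g. along the cycle 1 → 1 with weight 2 and length 1. So λ(A) = 2/1 = 2.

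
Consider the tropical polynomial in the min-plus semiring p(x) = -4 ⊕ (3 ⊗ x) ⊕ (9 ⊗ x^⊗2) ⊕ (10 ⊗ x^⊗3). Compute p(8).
p(8) = -4

A tropical monomial a ⊗ x^⊗i evaluates to a + i · x. Evaluating each term at x = 8:
  Term 0 contributes -4 + 0 · 8 = -4
  Term 1 contributes 3 + 1 · 8 = 11
  Term 2 contributes 9 + 2 · 8 = 25
  Term 3 contributes 10 + 3 · 8 = 34
p(8) = ⊕ of these = min[-4, 11, 25, 34] = -4.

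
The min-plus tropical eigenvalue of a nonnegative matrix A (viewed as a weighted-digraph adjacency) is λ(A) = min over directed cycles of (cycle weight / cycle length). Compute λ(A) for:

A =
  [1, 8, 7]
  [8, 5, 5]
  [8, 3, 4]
λ(A) = 1

Enumerate directed cycles and compute their means (weight / length). Sample:
  cycle 0 → 0: weight = 1, length = 1, mean = 1/1 ≈ 1.000
  cycle 1 → 1: weight = 5, length = 1, mean = 5/1 ≈ 5.000
  cycle 2 → 2: weight = 4, length = 1, mean = 4/1 ≈ 4.000
  cycle 0 → 1 → 0: weight = 16, length = 2, mean = 16/2 ≈ 8.000
  cycle 0 → 2 → 0: weight = 15, length = 2, mean = 15/2 ≈ 7.500
  cycle 1 → 0 → 1: weight = 16, length = 2, mean = 16/2 ≈ 8.000
Minimum mean = 1.000, attained e.g. along the cycle 0 → 0 with weight 1 and length 1. So λ(A) = 1/1 = 1.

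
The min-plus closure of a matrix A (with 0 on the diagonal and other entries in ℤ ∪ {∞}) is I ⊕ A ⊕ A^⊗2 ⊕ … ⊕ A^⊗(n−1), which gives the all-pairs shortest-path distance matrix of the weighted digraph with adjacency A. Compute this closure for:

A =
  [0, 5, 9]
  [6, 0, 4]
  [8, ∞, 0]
Closure =
  [0, 5, 9]
  [6, 0, 4]
  [8, 13, 0]

This is the Floyd-Warshall all-pairs shortest-path computation. For each intermediate vertex k = 0, 1, …, 2, update dist[i][j] ← min(dist[i][j], dist[i][k] + dist[k][j]). The final matrix gives, for each (i, j), the minimum total weight of any directed path from i to j (possibly empty when i = j).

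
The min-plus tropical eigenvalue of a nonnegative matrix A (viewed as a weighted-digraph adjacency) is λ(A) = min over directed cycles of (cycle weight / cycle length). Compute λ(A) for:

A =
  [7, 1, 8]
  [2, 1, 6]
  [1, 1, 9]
λ(A) = 1

Enumerate directed cycles and compute their means (weight / length). Sample:
  cycle 0 → 0: weight = 7, length = 1, mean = 7/1 ≈ 7.000
  cycle 1 → 1: weight = 1, length = 1, mean = 1/1 ≈ 1.000
  cycle 2 → 2: weight = 9, length = 1, mean = 9/1 ≈ 9.000
  cycle 0 → 1 → 0: weight = 3, length = 2, mean = 3/2 ≈ 1.500
  cycle 0 → 2 → 0: weight = 9, length = 2, mean = 9/2 ≈ 4.500
  cycle 1 → 0 → 1: weight = 3, length = 2, mean = 3/2 ≈ 1.500
Minimum mean = 1.000, attained e.g. along the cycle 1 → 1 with weight 1 and length 1. So λ(A) = 1/1 = 1.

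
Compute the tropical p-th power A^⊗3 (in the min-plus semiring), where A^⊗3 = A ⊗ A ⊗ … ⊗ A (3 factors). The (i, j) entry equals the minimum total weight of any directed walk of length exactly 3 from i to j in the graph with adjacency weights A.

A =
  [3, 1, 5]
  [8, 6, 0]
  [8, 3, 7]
A^⊗3 =
  [9, 4, 4]
  [11, 9, 3]
  [11, 6, 9]

Each entry (A^⊗3)_ij equals the minimum over all length-3 walks i = v_0 → v_1 → … → v_3 = j of Σ_t A[v_t][v_{t+1}]. For example, for (i, j) = (0, 2) we minimise over 9 possible intermediate vertex sequences; the minimum is 4, attained along the walk 0 → 0 → 1 → 2.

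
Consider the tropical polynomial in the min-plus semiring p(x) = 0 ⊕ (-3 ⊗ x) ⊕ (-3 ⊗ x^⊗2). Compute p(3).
p(3) = 0

A tropical monomial a ⊗ x^⊗i evaluates to a + i · x. Evaluating each term at x = 3:
  Term 0 contributes 0 + 0 · 3 = 0
  Term 1 contributes -3 + 1 · 3 = 0
  Term 2 contributes -3 + 2 · 3 = 3
p(3) = ⊕ of these = min[0, 0, 3] = 0.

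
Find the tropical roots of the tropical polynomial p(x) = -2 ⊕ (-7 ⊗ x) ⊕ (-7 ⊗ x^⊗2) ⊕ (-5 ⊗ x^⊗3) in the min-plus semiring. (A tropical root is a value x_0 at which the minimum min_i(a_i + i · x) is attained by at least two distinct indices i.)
Roots: {-2, 0, 5}

Each tropical root is a break point of the lower envelope of the lines y = a_i + i · x (there are 4 lines, with slopes 0, 1, ..., 3). Only the lines that attain the minimum somewhere contribute to roots; other lines are dominated. Here the surviving (envelope) indices are i = 3, i = 2, i = 1, i = 0.
Intersections between consecutive envelope lines give the roots: for adjacent envelope indices i < j the intersection is x = (a_i − a_j) / (j − i). Reading off the sorted break points: {-2, 0, 5}.
Verification: at each break x_0, at least two indices attain the minimum of min_i(a_i + i · x_0).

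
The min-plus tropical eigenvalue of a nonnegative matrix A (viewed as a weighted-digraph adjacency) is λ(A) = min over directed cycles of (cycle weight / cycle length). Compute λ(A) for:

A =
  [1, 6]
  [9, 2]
λ(A) = 1

Enumerate directed cycles and compute their means (weight / length). Sample:
  cycle 0 → 0: weight = 1, length = 1, mean = 1/1 ≈ 1.000
  cycle 1 → 1: weight = 2, length = 1, mean = 2/1 ≈ 2.000
  cycle 0 → 1 → 0: weight = 15, length = 2, mean = 15/2 ≈ 7.500
  cycle 1 → 0 → 1: weight = 15, length = 2, mean = 15/2 ≈ 7.500
Minimum mean = 1.000, attained e.g. along the cycle 0 → 0 with weight 1 and length 1. So λ(A) = 1/1 = 1.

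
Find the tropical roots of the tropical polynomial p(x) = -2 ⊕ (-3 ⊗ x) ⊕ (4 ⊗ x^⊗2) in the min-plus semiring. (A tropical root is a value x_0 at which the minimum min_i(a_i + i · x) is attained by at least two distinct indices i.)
Roots: {-7, 1}

Each tropical root is a break point of the lower envelope of the lines y = a_i + i · x (there are 3 lines, with slopes 0, 1, ..., 2). Only the lines that attain the minimum somewhere contribute to roots; other lines are dominated. Here the surviving (envelope) indices are i = 2, i = 1, i = 0.
Intersections between consecutive envelope lines give the roots: for adjacent envelope indices i < j the intersection is x = (a_i − a_j) / (j − i). Reading off the sorted break points: {-7, 1}.
Verification: at each break x_0, at least two indices attain the minimum of min_i(a_i + i · x_0).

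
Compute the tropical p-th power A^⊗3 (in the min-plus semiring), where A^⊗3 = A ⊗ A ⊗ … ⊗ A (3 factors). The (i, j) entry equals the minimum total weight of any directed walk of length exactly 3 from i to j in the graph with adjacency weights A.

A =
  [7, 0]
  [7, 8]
A^⊗3 =
  [14, 7]
  [14, 14]

Each entry (A^⊗3)_ij equals the minimum over all length-3 walks i = v_0 → v_1 → … → v_3 = j of Σ_t A[v_t][v_{t+1}]. For example, for (i, j) = (0, 1) we minimise over 4 possible intermediate vertex sequences; the minimum is 7, attained along the walk 0 → 1 → 0 → 1.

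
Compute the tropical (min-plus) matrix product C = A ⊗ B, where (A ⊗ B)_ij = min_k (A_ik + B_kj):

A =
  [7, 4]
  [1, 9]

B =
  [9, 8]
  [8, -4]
A ⊗ B =
  [12, 0]
  [10, 5]

Apply the min-plus product entry-by-entry:
  C[0][0] = min over k of (A[0][0] + B[0][0] = 7 + 9 = 16, A[0][1] + B[1][0] = 4 + 8 = 12) = 12 (attained at k = 1)
  C[0][1] = min over k of (A[0][0] + B[0][1] = 7 + 8 = 15, A[0][1] + B[1][1] = 4 + -4 = 0) = 0 (attained at k = 1)
  C[1][0] = min over k of (A[1][0] + B[0][0] = 1 + 9 = 10, A[1][1] + B[1][0] = 9 + 8 = 17) = 10 (attained at k = 0)
  C[1][1] = min over k of (A[1][0] + B[0][1] = 1 + 8 = 9, A[1][1] + B[1][1] = 9 + -4 = 5) = 5 (attained at k = 1)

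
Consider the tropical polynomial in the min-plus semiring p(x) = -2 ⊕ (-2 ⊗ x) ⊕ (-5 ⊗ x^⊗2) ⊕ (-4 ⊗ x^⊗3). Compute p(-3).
p(-3) = -13

A tropical monomial a ⊗ x^⊗i evaluates to a + i · x. Evaluating each term at x = -3:
  Term 0 contributes -2 + 0 · -3 = -2
  Term 1 contributes -2 + 1 · -3 = -5
  Term 2 contributes -5 + 2 · -3 = -11
  Term 3 contributes -4 + 3 · -3 = -13
p(-3) = ⊕ of these = min[-2, -5, -11, -13] = -13.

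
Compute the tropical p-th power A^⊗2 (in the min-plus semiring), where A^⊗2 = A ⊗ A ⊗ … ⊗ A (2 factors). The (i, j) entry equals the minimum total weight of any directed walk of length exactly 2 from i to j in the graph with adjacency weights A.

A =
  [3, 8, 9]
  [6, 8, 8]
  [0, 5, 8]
A^⊗2 =
  [6, 11, 12]
  [8, 13, 15]
  [3, 8, 9]

Each entry (A^⊗2)_ij equals the minimum over all length-2 walks i = v_0 → v_1 → … → v_2 = j of Σ_t A[v_t][v_{t+1}]. For example, for (i, j) = (0, 2) we minimise over 3 possible intermediate vertex sequences; the minimum is 12, attained along the walk 0 → 0 → 2.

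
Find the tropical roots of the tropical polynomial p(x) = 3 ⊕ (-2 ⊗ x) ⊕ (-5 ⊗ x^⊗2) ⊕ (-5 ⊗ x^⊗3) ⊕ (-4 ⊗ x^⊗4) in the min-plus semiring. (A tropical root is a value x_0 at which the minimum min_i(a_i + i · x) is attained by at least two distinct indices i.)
Roots: {-1, 0, 3, 5}

Each tropical root is a break point of the lower envelope of the lines y = a_i + i · x (there are 5 lines, with slopes 0, 1, ..., 4). Only the lines that attain the minimum somewhere contribute to roots; other lines are dominated. Here the surviving (envelope) indices are i = 4, i = 3, i = 2, i = 1, i = 0.
Intersections between consecutive envelope lines give the roots: for adjacent envelope indices i < j the intersection is x = (a_i − a_j) / (j − i). Reading off the sorted break points: {-1, 0, 3, 5}.
Verification: at each break x_0, at least two indices attain the minimum of min_i(a_i + i · x_0).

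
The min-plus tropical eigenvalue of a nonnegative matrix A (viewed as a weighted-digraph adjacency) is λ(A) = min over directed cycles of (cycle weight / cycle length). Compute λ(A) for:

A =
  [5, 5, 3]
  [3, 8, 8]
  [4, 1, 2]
λ(A) = 2

Enumerate directed cycles and compute their means (weight / length). Sample:
  cycle 0 → 0: weight = 5, length = 1, mean = 5/1 ≈ 5.000
  cycle 1 → 1: weight = 8, length = 1, mean = 8/1 ≈ 8.000
  cycle 2 → 2: weight = 2, length = 1, mean = 2/1 ≈ 2.000
  cycle 0 → 1 → 0: weight = 8, length = 2, mean = 8/2 ≈ 4.000
  cycle 0 → 2 → 0: weight = 7, length = 2, mean = 7/2 ≈ 3.500
  cycle 1 → 0 → 1: weight = 8, length = 2, mean = 8/2 ≈ 4.000
Minimum mean = 2.000, attained e.g. along the cycle 2 → 2 with weight 2 and length 1. So λ(A) = 2/1 = 2.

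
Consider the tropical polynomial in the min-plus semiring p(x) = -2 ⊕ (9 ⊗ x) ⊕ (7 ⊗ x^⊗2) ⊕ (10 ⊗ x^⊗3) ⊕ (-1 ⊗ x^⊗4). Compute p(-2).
p(-2) = -9

A tropical monomial a ⊗ x^⊗i evaluates to a + i · x. Evaluating each term at x = -2:
  Term 0 contributes -2 + 0 · -2 = -2
  Term 1 contributes 9 + 1 · -2 = 7
  Term 2 contributes 7 + 2 · -2 = 3
  Term 3 contributes 10 + 3 · -2 = 4
  Term 4 contributes -1 + 4 · -2 = -9
p(-2) = ⊕ of these = min[-2, 7, 3, 4, -9] = -9.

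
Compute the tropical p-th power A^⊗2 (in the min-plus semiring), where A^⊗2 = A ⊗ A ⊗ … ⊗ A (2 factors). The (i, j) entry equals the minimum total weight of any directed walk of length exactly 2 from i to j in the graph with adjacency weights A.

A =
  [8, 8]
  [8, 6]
A^⊗2 =
  [16, 14]
  [14, 12]

Each entry (A^⊗2)_ij equals the minimum over all length-2 walks i = v_0 → v_1 → … → v_2 = j of Σ_t A[v_t][v_{t+1}]. For example, for (i, j) = (0, 1) we minimise over 2 possible intermediate vertex sequences; the minimum is 14, attained along the walk 0 → 1 → 1.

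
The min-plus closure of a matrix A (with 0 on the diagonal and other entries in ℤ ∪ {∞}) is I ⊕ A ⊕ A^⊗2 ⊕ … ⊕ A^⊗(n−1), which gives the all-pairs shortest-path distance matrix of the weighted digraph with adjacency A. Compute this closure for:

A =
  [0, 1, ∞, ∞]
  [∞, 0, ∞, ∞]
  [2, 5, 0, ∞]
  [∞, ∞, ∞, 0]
Closure =
  [0, 1, ∞, ∞]
  [∞, 0, ∞, ∞]
  [2, 3, 0, ∞]
  [∞, ∞, ∞, 0]

This is the Floyd-Warshall all-pairs shortest-path computation. For each intermediate vertex k = 0, 1, …, 3, update dist[i][j] ← min(dist[i][j], dist[i][k] + dist[k][j]). The final matrix gives, for each (i, j), the minimum total weight of any directed path from i to j (possibly empty when i = j).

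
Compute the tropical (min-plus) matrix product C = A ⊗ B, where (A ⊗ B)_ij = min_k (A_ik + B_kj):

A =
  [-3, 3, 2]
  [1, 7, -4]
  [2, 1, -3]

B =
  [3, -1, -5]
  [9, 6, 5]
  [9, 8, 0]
A ⊗ B =
  [0, -4, -8]
  [4, 0, -4]
  [5, 1, -3]

Apply the min-plus product entry-by-entry:
  C[0][0] = min over k of (A[0][0] + B[0][0] = -3 + 3 = 0, A[0][1] + B[1][0] = 3 + 9 = 12, A[0][2] + B[2][0] = 2 + 9 = 11) = 0 (attained at k = 0)
  C[0][1] = min over k of (A[0][0] + B[0][1] = -3 + -1 = -4, A[0][1] + B[1][1] = 3 + 6 = 9, A[0][2] + B[2][1] = 2 + 8 = 10) = -4 (attained at k = 0)
  C[0][2] = min over k of (A[0][0] + B[0][2] = -3 + -5 = -8, A[0][1] + B[1][2] = 3 + 5 = 8, A[0][2] + B[2][2] = 2 + 0 = 2) = -8 (attained at k = 0)
  C[1][0] = min over k of (A[1][0] + B[0][0] = 1 + 3 = 4, A[1][1] + B[1][0] = 7 + 9 = 16, A[1][2] + B[2][0] = -4 + 9 = 5) = 4 (attained at k = 0)
  C[1][1] = min over k of (A[1][0] + B[0][1] = 1 + -1 = 0, A[1][1] + B[1][1] = 7 + 6 = 13, A[1][2] + B[2][1] = -4 + 8 = 4) = 0 (attained at k = 0)
  C[1][2] = min over k of (A[1][0] + B[0][2] = 1 + -5 = -4, A[1][1] + B[1][2] = 7 + 5 = 12, A[1][2] + B[2][2] = -4 + 0 = -4) = -4 (attained at k = 0)
  C[2][0] = min over k of (A[2][0] + B[0][0] = 2 + 3 = 5, A[2][1] + B[1][0] = 1 + 9 = 10, A[2][2] + B[2][0] = -3 + 9 = 6) = 5 (attained at k = 0)
  C[2][1] = min over k of (A[2][0] + B[0][1] = 2 + -1 = 1, A[2][1] + B[1][1] = 1 + 6 = 7, A[2][2] + B[2][1] = -3 + 8 = 5) = 1 (attained at k = 0)
  C[2][2] = min over k of (A[2][0] + B[0][2] = 2 + -5 = -3, A[2][1] + B[1][2] = 1 + 5 = 6, A[2][2] + B[2][2] = -3 + 0 = -3) = -3 (attained at k = 0)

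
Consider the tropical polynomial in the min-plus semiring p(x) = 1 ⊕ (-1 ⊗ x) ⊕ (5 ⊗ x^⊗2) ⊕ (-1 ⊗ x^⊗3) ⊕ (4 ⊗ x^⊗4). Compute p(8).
p(8) = 1

A tropical monomial a ⊗ x^⊗i evaluates to a + i · x. Evaluating each term at x = 8:
  Term 0 contributes 1 + 0 · 8 = 1
  Term 1 contributes -1 + 1 · 8 = 7
  Term 2 contributes 5 + 2 · 8 = 21
  Term 3 contributes -1 + 3 · 8 = 23
  Term 4 contributes 4 + 4 · 8 = 36
p(8) = ⊕ of these = min[1, 7, 21, 23, 36] = 1.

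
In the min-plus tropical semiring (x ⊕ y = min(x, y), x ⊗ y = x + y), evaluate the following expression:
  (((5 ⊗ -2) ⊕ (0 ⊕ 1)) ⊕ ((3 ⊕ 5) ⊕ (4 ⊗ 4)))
(((5 ⊗ -2) ⊕ (0 ⊕ 1)) ⊕ ((3 ⊕ 5) ⊕ (4 ⊗ 4))) = 0

Expand innermost to outermost. Recall ⊕ takes the minimum of its arguments and ⊗ takes their sum. Working out the expression (((5 ⊗ -2) ⊕ (0 ⊕ 1)) ⊕ ((3 ⊕ 5) ⊕ (4 ⊗ 4))) gives 0.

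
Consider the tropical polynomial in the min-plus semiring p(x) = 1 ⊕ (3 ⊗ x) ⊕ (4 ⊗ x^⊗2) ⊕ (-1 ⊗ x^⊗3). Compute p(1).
p(1) = 1

A tropical monomial a ⊗ x^⊗i evaluates to a + i · x. Evaluating each term at x = 1:
  Term 0 contributes 1 + 0 · 1 = 1
  Term 1 contributes 3 + 1 · 1 = 4
  Term 2 contributes 4 + 2 · 1 = 6
  Term 3 contributes -1 + 3 · 1 = 2
p(1) = ⊕ of these = min[1, 4, 6, 2] = 1.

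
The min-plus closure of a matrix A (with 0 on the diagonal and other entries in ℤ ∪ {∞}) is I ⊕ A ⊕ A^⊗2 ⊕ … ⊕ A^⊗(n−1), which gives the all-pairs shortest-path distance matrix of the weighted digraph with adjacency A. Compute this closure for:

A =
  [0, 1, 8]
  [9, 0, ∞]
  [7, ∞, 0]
Closure =
  [0, 1, 8]
  [9, 0, 17]
  [7, 8, 0]

This is the Floyd-Warshall all-pairs shortest-path computation. For each intermediate vertex k = 0, 1, …, 2, update dist[i][j] ← min(dist[i][j], dist[i][k] + dist[k][j]). The final matrix gives, for each (i, j), the minimum total weight of any directed path from i to j (possibly empty when i = j).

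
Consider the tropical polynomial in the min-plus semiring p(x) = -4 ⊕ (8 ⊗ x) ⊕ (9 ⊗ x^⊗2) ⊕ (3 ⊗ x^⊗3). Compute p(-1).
p(-1) = -4

A tropical monomial a ⊗ x^⊗i evaluates to a + i · x. Evaluating each term at x = -1:
  Term 0 contributes -4 + 0 · -1 = -4
  Term 1 contributes 8 + 1 · -1 = 7
  Term 2 contributes 9 + 2 · -1 = 7
  Term 3 contributes 3 + 3 · -1 = 0
p(-1) = ⊕ of these = min[-4, 7, 7, 0] = -4.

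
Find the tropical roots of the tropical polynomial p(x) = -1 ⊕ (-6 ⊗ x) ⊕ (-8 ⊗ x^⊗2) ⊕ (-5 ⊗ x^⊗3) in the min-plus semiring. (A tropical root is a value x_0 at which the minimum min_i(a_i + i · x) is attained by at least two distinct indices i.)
Roots: {-3, 2, 5}

Each tropical root is a break point of the lower envelope of the lines y = a_i + i · x (there are 4 lines, with slopes 0, 1, ..., 3). Only the lines that attain the minimum somewhere contribute to roots; other lines are dominated. Here the surviving (envelope) indices are i = 3, i = 2, i = 1, i = 0.
Intersections between consecutive envelope lines give the roots: for adjacent envelope indices i < j the intersection is x = (a_i − a_j) / (j − i). Reading off the sorted break points: {-3, 2, 5}.
Verification: at each break x_0, at least two indices attain the minimum of min_i(a_i + i · x_0).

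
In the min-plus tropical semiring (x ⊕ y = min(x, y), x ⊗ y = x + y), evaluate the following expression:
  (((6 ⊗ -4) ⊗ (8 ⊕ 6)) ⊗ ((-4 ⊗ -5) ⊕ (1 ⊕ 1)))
(((6 ⊗ -4) ⊗ (8 ⊕ 6)) ⊗ ((-4 ⊗ -5) ⊕ (1 ⊕ 1))) = -1

Expand innermost to outermost. Recall ⊕ takes the minimum of its arguments and ⊗ takes their sum. Working out the expression (((6 ⊗ -4) ⊗ (8 ⊕ 6)) ⊗ ((-4 ⊗ -5) ⊕ (1 ⊕ 1))) gives -1.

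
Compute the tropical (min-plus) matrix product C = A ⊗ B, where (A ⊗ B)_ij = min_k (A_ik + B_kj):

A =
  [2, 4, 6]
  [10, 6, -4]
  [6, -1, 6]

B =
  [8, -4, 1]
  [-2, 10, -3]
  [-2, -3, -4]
A ⊗ B =
  [2, -2, 1]
  [-6, -7, -8]
  [-3, 2, -4]

Apply the min-plus product entry-by-entry:
  C[0][0] = min over k of (A[0][0] + B[0][0] = 2 + 8 = 10, A[0][1] + B[1][0] = 4 + -2 = 2, A[0][2] + B[2][0] = 6 + -2 = 4) = 2 (attained at k = 1)
  C[0][1] = min over k of (A[0][0] + B[0][1] = 2 + -4 = -2, A[0][1] + B[1][1] = 4 + 10 = 14, A[0][2] + B[2][1] = 6 + -3 = 3) = -2 (attained at k = 0)
  C[0][2] = min over k of (A[0][0] + B[0][2] = 2 + 1 = 3, A[0][1] + B[1][2] = 4 + -3 = 1, A[0][2] + B[2][2] = 6 + -4 = 2) = 1 (attained at k = 1)
  C[1][0] = min over k of (A[1][0] + B[0][0] = 10 + 8 = 18, A[1][1] + B[1][0] = 6 + -2 = 4, A[1][2] + B[2][0] = -4 + -2 = -6) = -6 (attained at k = 2)
  C[1][1] = min over k of (A[1][0] + B[0][1] = 10 + -4 = 6, A[1][1] + B[1][1] = 6 + 10 = 16, A[1][2] + B[2][1] = -4 + -3 = -7) = -7 (attained at k = 2)
  C[1][2] = min over k of (A[1][0] + B[0][2] = 10 + 1 = 11, A[1][1] + B[1][2] = 6 + -3 = 3, A[1][2] + B[2][2] = -4 + -4 = -8) = -8 (attained at k = 2)
  C[2][0] = min over k of (A[2][0] + B[0][0] = 6 + 8 = 14, A[2][1] + B[1][0] = -1 + -2 = -3, A[2][2] + B[2][0] = 6 + -2 = 4) = -3 (attained at k = 1)
  C[2][1] = min over k of (A[2][0] + B[0][1] = 6 + -4 = 2, A[2][1] + B[1][1] = -1 + 10 = 9, A[2][2] + B[2][1] = 6 + -3 = 3) = 2 (attained at k = 0)
  C[2][2] = min over k of (A[2][0] + B[0][2] = 6 + 1 = 7, A[2][1] + B[1][2] = -1 + -3 = -4, A[2][2] + B[2][2] = 6 + -4 = 2) = -4 (attained at k = 1)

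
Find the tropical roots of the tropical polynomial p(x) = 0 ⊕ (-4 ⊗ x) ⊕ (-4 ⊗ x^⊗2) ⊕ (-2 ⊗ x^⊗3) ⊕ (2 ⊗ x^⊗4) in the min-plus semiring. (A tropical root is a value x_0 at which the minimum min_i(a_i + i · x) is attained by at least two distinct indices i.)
Roots: {-4, -2, 0, 4}

Each tropical root is a break point of the lower envelope of the lines y = a_i + i · x (there are 5 lines, with slopes 0, 1, ..., 4). Only the lines that attain the minimum somewhere contribute to roots; other lines are dominated. Here the surviving (envelope) indices are i = 4, i = 3, i = 2, i = 1, i = 0.
Intersections between consecutive envelope lines give the roots: for adjacent envelope indices i < j the intersection is x = (a_i − a_j) / (j − i). Reading off the sorted break points: {-4, -2, 0, 4}.
Verification: at each break x_0, at least two indices attain the minimum of min_i(a_i + i · x_0).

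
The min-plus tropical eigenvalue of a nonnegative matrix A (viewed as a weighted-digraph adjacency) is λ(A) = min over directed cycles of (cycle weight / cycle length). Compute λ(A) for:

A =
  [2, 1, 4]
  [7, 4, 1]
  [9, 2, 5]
λ(A) = 3/2

Enumerate directed cycles and compute their means (weight / length). Sample:
  cycle 0 → 0: weight = 2, length = 1, mean = 2/1 ≈ 2.000
  cycle 1 → 1: weight = 4, length = 1, mean = 4/1 ≈ 4.000
  cycle 2 → 2: weight = 5, length = 1, mean = 5/1 ≈ 5.000
  cycle 0 → 1 → 0: weight = 8, length = 2, mean = 8/2 ≈ 4.000
  cycle 0 → 2 → 0: weight = 13, length = 2, mean = 13/2 ≈ 6.500
  cycle 1 → 0 → 1: weight = 8, length = 2, mean = 8/2 ≈ 4.000
Minimum mean = 1.500, attained e.g. along the cycle 1 → 2 → 1 with weight 3 and length 2. So λ(A) = 3/2 = 3/2.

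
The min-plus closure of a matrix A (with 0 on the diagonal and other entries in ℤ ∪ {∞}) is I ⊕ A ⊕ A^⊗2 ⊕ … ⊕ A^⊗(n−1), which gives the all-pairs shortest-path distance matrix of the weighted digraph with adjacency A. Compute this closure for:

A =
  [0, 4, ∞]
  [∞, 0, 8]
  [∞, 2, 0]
Closure =
  [0, 4, 12]
  [∞, 0, 8]
  [∞, 2, 0]

This is the Floyd-Warshall all-pairs shortest-path computation. For each intermediate vertex k = 0, 1, …, 2, update dist[i][j] ← min(dist[i][j], dist[i][k] + dist[k][j]). The final matrix gives, for each (i, j), the minimum total weight of any directed path from i to j (possibly empty when i = j).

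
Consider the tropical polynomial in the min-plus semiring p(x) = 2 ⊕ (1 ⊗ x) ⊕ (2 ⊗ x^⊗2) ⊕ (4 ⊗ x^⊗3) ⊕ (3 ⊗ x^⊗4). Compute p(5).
p(5) = 2

A tropical monomial a ⊗ x^⊗i evaluates to a + i · x. Evaluating each term at x = 5:
  Term 0 contributes 2 + 0 · 5 = 2
  Term 1 contributes 1 + 1 · 5 = 6
  Term 2 contributes 2 + 2 · 5 = 12
  Term 3 contributes 4 + 3 · 5 = 19
  Term 4 contributes 3 + 4 · 5 = 23
p(5) = ⊕ of these = min[2, 6, 12, 19, 23] = 2.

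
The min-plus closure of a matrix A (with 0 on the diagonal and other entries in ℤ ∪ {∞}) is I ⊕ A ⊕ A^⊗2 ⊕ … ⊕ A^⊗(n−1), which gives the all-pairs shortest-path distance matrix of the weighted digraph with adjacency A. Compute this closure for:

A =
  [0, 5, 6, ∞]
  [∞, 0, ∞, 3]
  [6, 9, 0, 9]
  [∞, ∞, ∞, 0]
Closure =
  [0, 5, 6, 8]
  [∞, 0, ∞, 3]
  [6, 9, 0, 9]
  [∞, ∞, ∞, 0]

This is the Floyd-Warshall all-pairs shortest-path computation. For each intermediate vertex k = 0, 1, …, 3, update dist[i][j] ← min(dist[i][j], dist[i][k] + dist[k][j]). The final matrix gives, for each (i, j), the minimum total weight of any directed path from i to j (possibly empty when i = j).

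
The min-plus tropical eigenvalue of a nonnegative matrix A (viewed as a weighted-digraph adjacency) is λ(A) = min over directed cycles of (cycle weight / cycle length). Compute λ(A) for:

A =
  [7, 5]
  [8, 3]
λ(A) = 3

Enumerate directed cycles and compute their means (weight / length). Sample:
  cycle 0 → 0: weight = 7, length = 1, mean = 7/1 ≈ 7.000
  cycle 1 → 1: weight = 3, length = 1, mean = 3/1 ≈ 3.000
  cycle 0 → 1 → 0: weight = 13, length = 2, mean = 13/2 ≈ 6.500
  cycle 1 → 0 → 1: weight = 13, length = 2, mean = 13/2 ≈ 6.500
Minimum mean = 3.000, attained e.g. along the cycle 1 → 1 with weight 3 and length 1. So λ(A) = 3/1 = 3.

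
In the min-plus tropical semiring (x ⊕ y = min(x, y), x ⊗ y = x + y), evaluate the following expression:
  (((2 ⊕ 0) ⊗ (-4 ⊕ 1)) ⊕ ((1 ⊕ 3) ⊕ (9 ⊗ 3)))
(((2 ⊕ 0) ⊗ (-4 ⊕ 1)) ⊕ ((1 ⊕ 3) ⊕ (9 ⊗ 3))) = -4

Expand innermost to outermost. Recall ⊕ takes the minimum of its arguments and ⊗ takes their sum. Working out the expression (((2 ⊕ 0) ⊗ (-4 ⊕ 1)) ⊕ ((1 ⊕ 3) ⊕ (9 ⊗ 3))) gives -4.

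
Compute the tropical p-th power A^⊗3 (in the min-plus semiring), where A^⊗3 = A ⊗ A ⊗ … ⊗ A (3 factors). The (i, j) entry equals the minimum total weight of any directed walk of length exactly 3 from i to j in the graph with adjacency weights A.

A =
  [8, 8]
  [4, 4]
A^⊗3 =
  [16, 16]
  [12, 12]

Each entry (A^⊗3)_ij equals the minimum over all length-3 walks i = v_0 → v_1 → … → v_3 = j of Σ_t A[v_t][v_{t+1}]. For example, for (i, j) = (0, 1) we minimise over 4 possible intermediate vertex sequences; the minimum is 16, attained along the walk 0 → 1 → 1 → 1.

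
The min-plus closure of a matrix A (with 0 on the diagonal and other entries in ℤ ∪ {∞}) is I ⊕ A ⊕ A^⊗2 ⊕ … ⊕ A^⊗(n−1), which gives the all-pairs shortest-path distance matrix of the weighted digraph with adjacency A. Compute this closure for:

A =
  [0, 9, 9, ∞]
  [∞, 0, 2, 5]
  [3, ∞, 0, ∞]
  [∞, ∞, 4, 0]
Closure =
  [0, 9, 9, 14]
  [5, 0, 2, 5]
  [3, 12, 0, 17]
  [7, 16, 4, 0]

This is the Floyd-Warshall all-pairs shortest-path computation. For each intermediate vertex k = 0, 1, …, 3, update dist[i][j] ← min(dist[i][j], dist[i][k] + dist[k][j]). The final matrix gives, for each (i, j), the minimum total weight of any directed path from i to j (possibly empty when i = j).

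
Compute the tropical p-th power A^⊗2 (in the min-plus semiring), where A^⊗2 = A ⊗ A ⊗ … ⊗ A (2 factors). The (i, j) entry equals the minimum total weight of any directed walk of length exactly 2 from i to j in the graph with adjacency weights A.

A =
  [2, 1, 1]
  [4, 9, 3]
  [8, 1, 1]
A^⊗2 =
  [4, 2, 2]
  [6, 4, 4]
  [5, 2, 2]

Each entry (A^⊗2)_ij equals the minimum over all length-2 walks i = v_0 → v_1 → … → v_2 = j of Σ_t A[v_t][v_{t+1}]. For example, for (i, j) = (0, 2) we minimise over 3 possible intermediate vertex sequences; the minimum is 2, attained along the walk 0 → 2 → 2.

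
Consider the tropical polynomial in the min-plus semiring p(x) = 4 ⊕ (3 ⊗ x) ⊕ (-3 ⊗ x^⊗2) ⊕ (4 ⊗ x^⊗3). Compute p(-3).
p(-3) = -9

A tropical monomial a ⊗ x^⊗i evaluates to a + i · x. Evaluating each term at x = -3:
  Term 0 contributes 4 + 0 · -3 = 4
  Term 1 contributes 3 + 1 · -3 = 0
  Term 2 contributes -3 + 2 · -3 = -9
  Term 3 contributes 4 + 3 · -3 = -5
p(-3) = ⊕ of these = min[4, 0, -9, -5] = -9.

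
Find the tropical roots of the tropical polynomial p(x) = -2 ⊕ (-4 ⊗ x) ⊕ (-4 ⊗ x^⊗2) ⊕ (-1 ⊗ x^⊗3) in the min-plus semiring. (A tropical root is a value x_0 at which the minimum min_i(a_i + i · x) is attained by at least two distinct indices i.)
Roots: {-3, 0, 2}

Each tropical root is a break point of the lower envelope of the lines y = a_i + i · x (there are 4 lines, with slopes 0, 1, ..., 3). Only the lines that attain the minimum somewhere contribute to roots; other lines are dominated. Here the surviving (envelope) indices are i = 3, i = 2, i = 1, i = 0.
Intersections between consecutive envelope lines give the roots: for adjacent envelope indices i < j the intersection is x = (a_i − a_j) / (j − i). Reading off the sorted break points: {-3, 0, 2}.
Verification: at each break x_0, at least two indices attain the minimum of min_i(a_i + i · x_0).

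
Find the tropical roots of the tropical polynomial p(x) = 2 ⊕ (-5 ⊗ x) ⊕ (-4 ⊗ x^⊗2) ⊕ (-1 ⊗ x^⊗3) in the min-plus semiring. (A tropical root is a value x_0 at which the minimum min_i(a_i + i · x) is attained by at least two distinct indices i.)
Roots: {-3, -1, 7}

Each tropical root is a break point of the lower envelope of the lines y = a_i + i · x (there are 4 lines, with slopes 0, 1, ..., 3). Only the lines that attain the minimum somewhere contribute to roots; other lines are dominated. Here the surviving (envelope) indices are i = 3, i = 2, i = 1, i = 0.
Intersections between consecutive envelope lines give the roots: for adjacent envelope indices i < j the intersection is x = (a_i − a_j) / (j − i). Reading off the sorted break points: {-3, -1, 7}.
Verification: at each break x_0, at least two indices attain the minimum of min_i(a_i + i · x_0).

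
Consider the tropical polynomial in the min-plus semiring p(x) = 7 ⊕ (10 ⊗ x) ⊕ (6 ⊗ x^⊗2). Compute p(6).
p(6) = 7

A tropical monomial a ⊗ x^⊗i evaluates to a + i · x. Evaluating each term at x = 6:
  Term 0 contributes 7 + 0 · 6 = 7
  Term 1 contributes 10 + 1 · 6 = 16
  Term 2 contributes 6 + 2 · 6 = 18
p(6) = ⊕ of these = min[7, 16, 18] = 7.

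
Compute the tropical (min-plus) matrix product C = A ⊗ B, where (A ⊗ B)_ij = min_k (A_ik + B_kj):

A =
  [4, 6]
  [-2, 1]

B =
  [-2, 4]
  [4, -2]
A ⊗ B =
  [2, 4]
  [-4, -1]

Apply the min-plus product entry-by-entry:
  C[0][0] = min over k of (A[0][0] + B[0][0] = 4 + -2 = 2, A[0][1] + B[1][0] = 6 + 4 = 10) = 2 (attained at k = 0)
  C[0][1] = min over k of (A[0][0] + B[0][1] = 4 + 4 = 8, A[0][1] + B[1][1] = 6 + -2 = 4) = 4 (attained at k = 1)
  C[1][0] = min over k of (A[1][0] + B[0][0] = -2 + -2 = -4, A[1][1] + B[1][0] = 1 + 4 = 5) = -4 (attained at k = 0)
  C[1][1] = min over k of (A[1][0] + B[0][1] = -2 + 4 = 2, A[1][1] + B[1][1] = 1 + -2 = -1) = -1 (attained at k = 1)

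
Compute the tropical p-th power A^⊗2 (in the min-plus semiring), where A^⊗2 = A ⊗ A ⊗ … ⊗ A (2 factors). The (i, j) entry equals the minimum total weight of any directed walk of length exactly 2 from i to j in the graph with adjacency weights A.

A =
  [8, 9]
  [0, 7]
A^⊗2 =
  [9, 16]
  [7, 9]

Each entry (A^⊗2)_ij equals the minimum over all length-2 walks i = v_0 → v_1 → … → v_2 = j of Σ_t A[v_t][v_{t+1}]. For example, for (i, j) = (0, 1) we minimise over 2 possible intermediate vertex sequences; the minimum is 16, attained along the walk 0 → 1 → 1.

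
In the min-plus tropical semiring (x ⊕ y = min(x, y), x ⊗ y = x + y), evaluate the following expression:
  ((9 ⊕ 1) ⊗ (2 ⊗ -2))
((9 ⊕ 1) ⊗ (2 ⊗ -2)) = 1

Expand innermost to outermost. Recall ⊕ takes the minimum of its arguments and ⊗ takes their sum. Working out the expression ((9 ⊕ 1) ⊗ (2 ⊗ -2)) gives 1.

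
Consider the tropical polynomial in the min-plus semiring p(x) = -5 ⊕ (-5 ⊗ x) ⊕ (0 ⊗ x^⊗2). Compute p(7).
p(7) = -5

A tropical monomial a ⊗ x^⊗i evaluates to a + i · x. Evaluating each term at x = 7:
  Term 0 contributes -5 + 0 · 7 = -5
  Term 1 contributes -5 + 1 · 7 = 2
  Term 2 contributes 0 + 2 · 7 = 14
p(7) = ⊕ of these = min[-5, 2, 14] = -5.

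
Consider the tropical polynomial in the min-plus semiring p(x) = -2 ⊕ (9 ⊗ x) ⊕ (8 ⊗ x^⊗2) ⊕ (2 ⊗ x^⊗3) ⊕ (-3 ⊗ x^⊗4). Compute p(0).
p(0) = -3

A tropical monomial a ⊗ x^⊗i evaluates to a + i · x. Evaluating each term at x = 0:
  Term 0 contributes -2 + 0 · 0 = -2
  Term 1 contributes 9 + 1 · 0 = 9
  Term 2 contributes 8 + 2 · 0 = 8
  Term 3 contributes 2 + 3 · 0 = 2
  Term 4 contributes -3 + 4 · 0 = -3
p(0) = ⊕ of these = min[-2, 9, 8, 2, -3] = -3.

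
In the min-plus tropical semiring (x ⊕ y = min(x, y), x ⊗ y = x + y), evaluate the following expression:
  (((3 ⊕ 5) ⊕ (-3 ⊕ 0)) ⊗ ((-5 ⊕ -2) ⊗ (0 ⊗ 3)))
(((3 ⊕ 5) ⊕ (-3 ⊕ 0)) ⊗ ((-5 ⊕ -2) ⊗ (0 ⊗ 3))) = -5

Expand innermost to outermost. Recall ⊕ takes the minimum of its arguments and ⊗ takes their sum. Working out the expression (((3 ⊕ 5) ⊕ (-3 ⊕ 0)) ⊗ ((-5 ⊕ -2) ⊗ (0 ⊗ 3))) gives -5.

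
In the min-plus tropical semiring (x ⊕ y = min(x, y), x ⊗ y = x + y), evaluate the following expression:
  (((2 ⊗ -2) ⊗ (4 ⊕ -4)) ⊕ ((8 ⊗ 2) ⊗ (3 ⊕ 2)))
(((2 ⊗ -2) ⊗ (4 ⊕ -4)) ⊕ ((8 ⊗ 2) ⊗ (3 ⊕ 2))) = -4

Expand innermost to outermost. Recall ⊕ takes the minimum of its arguments and ⊗ takes their sum. Working out the expression (((2 ⊗ -2) ⊗ (4 ⊕ -4)) ⊕ ((8 ⊗ 2) ⊗ (3 ⊕ 2))) gives -4.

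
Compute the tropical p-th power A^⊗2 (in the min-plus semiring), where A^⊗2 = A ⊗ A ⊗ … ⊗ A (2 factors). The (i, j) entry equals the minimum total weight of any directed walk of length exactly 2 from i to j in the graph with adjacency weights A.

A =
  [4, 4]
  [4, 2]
A^⊗2 =
  [8, 6]
  [6, 4]

Each entry (A^⊗2)_ij equals the minimum over all length-2 walks i = v_0 → v_1 → … → v_2 = j of Σ_t A[v_t][v_{t+1}]. For example, for (i, j) = (0, 1) we minimise over 2 possible intermediate vertex sequences; the minimum is 6, attained along the walk 0 → 1 → 1.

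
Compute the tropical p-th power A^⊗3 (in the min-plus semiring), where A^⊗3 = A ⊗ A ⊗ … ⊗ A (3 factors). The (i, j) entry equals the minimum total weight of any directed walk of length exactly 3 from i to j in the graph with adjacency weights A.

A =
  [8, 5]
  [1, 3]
A^⊗3 =
  [9, 11]
  [7, 9]

Each entry (A^⊗3)_ij equals the minimum over all length-3 walks i = v_0 → v_1 → … → v_3 = j of Σ_t A[v_t][v_{t+1}]. For example, for (i, j) = (0, 1) we minimise over 4 possible intermediate vertex sequences; the minimum is 11, attained along the walk 0 → 1 → 0 → 1.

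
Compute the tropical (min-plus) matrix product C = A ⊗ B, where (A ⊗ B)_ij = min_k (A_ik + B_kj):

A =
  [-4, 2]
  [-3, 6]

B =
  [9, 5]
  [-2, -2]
A ⊗ B =
  [0, 0]
  [4, 2]

Apply the min-plus product entry-by-entry:
  C[0][0] = min over k of (A[0][0] + B[0][0] = -4 + 9 = 5, A[0][1] + B[1][0] = 2 + -2 = 0) = 0 (attained at k = 1)
  C[0][1] = min over k of (A[0][0] + B[0][1] = -4 + 5 = 1, A[0][1] + B[1][1] = 2 + -2 = 0) = 0 (attained at k = 1)
  C[1][0] = min over k of (A[1][0] + B[0][0] = -3 + 9 = 6, A[1][1] + B[1][0] = 6 + -2 = 4) = 4 (attained at k = 1)
  C[1][1] = min over k of (A[1][0] + B[0][1] = -3 + 5 = 2, A[1][1] + B[1][1] = 6 + -2 = 4) = 2 (attained at k = 0)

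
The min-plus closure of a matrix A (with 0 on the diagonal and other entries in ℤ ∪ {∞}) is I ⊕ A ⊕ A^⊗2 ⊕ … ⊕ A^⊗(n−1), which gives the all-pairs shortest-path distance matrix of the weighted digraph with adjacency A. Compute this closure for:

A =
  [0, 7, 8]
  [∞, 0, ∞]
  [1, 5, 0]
Closure =
  [0, 7, 8]
  [∞, 0, ∞]
  [1, 5, 0]

This is the Floyd-Warshall all-pairs shortest-path computation. For each intermediate vertex k = 0, 1, …, 2, update dist[i][j] ← min(dist[i][j], dist[i][k] + dist[k][j]). The final matrix gives, for each (i, j), the minimum total weight of any directed path from i to j (possibly empty when i = j).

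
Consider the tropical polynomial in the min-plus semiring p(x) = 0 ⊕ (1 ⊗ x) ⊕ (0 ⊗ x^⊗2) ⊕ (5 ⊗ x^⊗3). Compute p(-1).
p(-1) = -2

A tropical monomial a ⊗ x^⊗i evaluates to a + i · x. Evaluating each term at x = -1:
  Term 0 contributes 0 + 0 · -1 = 0
  Term 1 contributes 1 + 1 · -1 = 0
  Term 2 contributes 0 + 2 · -1 = -2
  Term 3 contributes 5 + 3 · -1 = 2
p(-1) = ⊕ of these = min[0, 0, -2, 2] = -2.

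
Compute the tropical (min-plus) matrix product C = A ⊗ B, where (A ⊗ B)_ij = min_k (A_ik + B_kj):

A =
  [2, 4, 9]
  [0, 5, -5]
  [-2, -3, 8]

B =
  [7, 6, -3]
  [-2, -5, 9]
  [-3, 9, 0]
A ⊗ B =
  [2, -1, -1]
  [-8, 0, -5]
  [-5, -8, -5]

Apply the min-plus product entry-by-entry:
  C[0][0] = min over k of (A[0][0] + B[0][0] = 2 + 7 = 9, A[0][1] + B[1][0] = 4 + -2 = 2, A[0][2] + B[2][0] = 9 + -3 = 6) = 2 (attained at k = 1)
  C[0][1] = min over k of (A[0][0] + B[0][1] = 2 + 6 = 8, A[0][1] + B[1][1] = 4 + -5 = -1, A[0][2] + B[2][1] = 9 + 9 = 18) = -1 (attained at k = 1)
  C[0][2] = min over k of (A[0][0] + B[0][2] = 2 + -3 = -1, A[0][1] + B[1][2] = 4 + 9 = 13, A[0][2] + B[2][2] = 9 + 0 = 9) = -1 (attained at k = 0)
  C[1][0] = min over k of (A[1][0] + B[0][0] = 0 + 7 = 7, A[1][1] + B[1][0] = 5 + -2 = 3, A[1][2] + B[2][0] = -5 + -3 = -8) = -8 (attained at k = 2)
  C[1][1] = min over k of (A[1][0] + B[0][1] = 0 + 6 = 6, A[1][1] + B[1][1] = 5 + -5 = 0, A[1][2] + B[2][1] = -5 + 9 = 4) = 0 (attained at k = 1)
  C[1][2] = min over k of (A[1][0] + B[0][2] = 0 + -3 = -3, A[1][1] + B[1][2] = 5 + 9 = 14, A[1][2] + B[2][2] = -5 + 0 = -5) = -5 (attained at k = 2)
  C[2][0] = min over k of (A[2][0] + B[0][0] = -2 + 7 = 5, A[2][1] + B[1][0] = -3 + -2 = -5, A[2][2] + B[2][0] = 8 + -3 = 5) = -5 (attained at k = 1)
  C[2][1] = min over k of (A[2][0] + B[0][1] = -2 + 6 = 4, A[2][1] + B[1][1] = -3 + -5 = -8, A[2][2] + B[2][1] = 8 + 9 = 17) = -8 (attained at k = 1)
  C[2][2] = min over k of (A[2][0] + B[0][2] = -2 + -3 = -5, A[2][1] + B[1][2] = -3 + 9 = 6, A[2][2] + B[2][2] = 8 + 0 = 8) = -5 (attained at k = 0)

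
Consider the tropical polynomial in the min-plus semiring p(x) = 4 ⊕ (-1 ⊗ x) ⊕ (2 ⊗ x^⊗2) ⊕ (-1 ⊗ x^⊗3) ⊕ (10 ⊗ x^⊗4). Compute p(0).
p(0) = -1

A tropical monomial a ⊗ x^⊗i evaluates to a + i · x. Evaluating each term at x = 0:
  Term 0 contributes 4 + 0 · 0 = 4
  Term 1 contributes -1 + 1 · 0 = -1
  Term 2 contributes 2 + 2 · 0 = 2
  Term 3 contributes -1 + 3 · 0 = -1
  Term 4 contributes 10 + 4 · 0 = 10
p(0) = ⊕ of these = min[4, -1, 2, -1, 10] = -1.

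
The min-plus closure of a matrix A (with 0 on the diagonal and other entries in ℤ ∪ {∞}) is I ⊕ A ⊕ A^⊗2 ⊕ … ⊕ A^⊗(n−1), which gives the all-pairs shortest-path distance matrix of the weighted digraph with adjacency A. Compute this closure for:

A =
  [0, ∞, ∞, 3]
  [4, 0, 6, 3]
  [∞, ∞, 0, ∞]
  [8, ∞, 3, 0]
Closure =
  [0, ∞, 6, 3]
  [4, 0, 6, 3]
  [∞, ∞, 0, ∞]
  [8, ∞, 3, 0]

This is the Floyd-Warshall all-pairs shortest-path computation. For each intermediate vertex k = 0, 1, …, 3, update dist[i][j] ← min(dist[i][j], dist[i][k] + dist[k][j]). The final matrix gives, for each (i, j), the minimum total weight of any directed path from i to j (possibly empty when i = j).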